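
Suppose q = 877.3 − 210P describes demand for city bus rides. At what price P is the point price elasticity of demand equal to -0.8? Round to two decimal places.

1.86

Ed = −210P/(877.3 − 210P). Set this equal to -0.8:
210P = 0.8·(877.3 − 210P) ⇒ 210P(1 + 0.8) = 0.8·877.3
P = 0.8·877.3 / (210·1.8) = 1.8567…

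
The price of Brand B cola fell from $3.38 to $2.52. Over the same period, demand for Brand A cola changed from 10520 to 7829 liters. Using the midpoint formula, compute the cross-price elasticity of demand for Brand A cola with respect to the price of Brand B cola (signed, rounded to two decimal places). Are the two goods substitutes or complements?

%ΔQ_{Brand A cola} = (7829 − 10520)/avg = -2691/9174.5 = -0.293312…
%ΔP_{Brand B cola} = (2.52 − 3.38)/avg = -0.86/2.95 = -0.291525…
E_cross = (-2691/9174.5) / (-0.86/2.95) = 1.0061…
E_cross > 0 ⇒ the goods are substitutes.

1.01; substitutes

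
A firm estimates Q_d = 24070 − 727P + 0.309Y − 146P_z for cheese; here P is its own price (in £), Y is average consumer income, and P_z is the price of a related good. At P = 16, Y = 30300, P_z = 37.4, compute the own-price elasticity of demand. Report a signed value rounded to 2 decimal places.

At the given values, Q_d = 24070 − 727(16) + 0.309(30300) − 146(37.4) = 16340.3.
∂Q_d/∂P = −727.
E = (-727) × (16/16340.3) = -0.7118…

-0.71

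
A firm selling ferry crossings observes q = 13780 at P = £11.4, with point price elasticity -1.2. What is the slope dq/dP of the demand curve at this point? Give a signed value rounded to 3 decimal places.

Ed = (dq/dP)·(P/q) ⇒ dq/dP = Ed·q/P = (-1.2)·13780/11.4 = -1450.52631…

-1450.526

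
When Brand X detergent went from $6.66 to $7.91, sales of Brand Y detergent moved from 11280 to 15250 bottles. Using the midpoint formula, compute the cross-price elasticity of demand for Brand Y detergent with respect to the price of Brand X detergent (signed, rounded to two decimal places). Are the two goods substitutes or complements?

1.74; substitutes

%ΔQ_{Brand Y detergent} = (15250 − 11280)/avg = 3970/13265 = 0.299283…
%ΔP_{Brand X detergent} = (7.91 − 6.66)/avg = 1.25/7.285 = 0.171585…
E_cross = (3970/13265) / (1.25/7.285) = 1.7442…
E_cross > 0 ⇒ the goods are substitutes.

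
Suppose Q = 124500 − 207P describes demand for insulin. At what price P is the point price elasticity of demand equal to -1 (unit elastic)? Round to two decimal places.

300.72

Ed = −207P/(124500 − 207P). Set this equal to -1:
207P = 1·(124500 − 207P) ⇒ 207P(1 + 1) = 1·124500
P = 1·124500 / (207·2) = 300.7246…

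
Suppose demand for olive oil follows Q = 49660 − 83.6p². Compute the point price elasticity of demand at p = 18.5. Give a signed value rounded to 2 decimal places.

dQ/dp = −2·83.6·p = -3093.2. At p = 18.5, Q = 21047.9.
Ed = (dQ/dp)·(p/Q) = (-3093.2) × (18.5/21047.9) = -2.7187…

-2.72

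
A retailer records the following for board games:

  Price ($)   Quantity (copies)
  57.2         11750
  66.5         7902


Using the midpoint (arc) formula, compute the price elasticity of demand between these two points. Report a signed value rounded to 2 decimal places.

-2.60

%ΔQ = (7902 − 11750) / [(11750 + 7902)/2] = -3848/9826 = -0.391614…
%ΔP = (66.5 − 57.2) / [(57.2 + 66.5)/2] = 9.3/61.85 = 0.150363…
Arc Ed = %ΔQ / %ΔP = (-3848/9826) / (9.3/61.85) = -2.6044…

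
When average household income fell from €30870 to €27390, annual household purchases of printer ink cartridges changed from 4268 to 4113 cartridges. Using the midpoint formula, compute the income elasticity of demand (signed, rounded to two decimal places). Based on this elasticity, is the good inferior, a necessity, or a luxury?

0.31; necessity

%ΔQ = (4113 − 4268)/[( 4268 + 4113)/2] = -155/4190.5 = -0.036988…
%ΔIncome = (27390 − 30870)/[( 30870 + 27390)/2] = -3480/29130 = -0.119464…
E_income = (-155/4190.5) / (-3480/29130) = 0.3096…
0 < E_income < 1 ⇒ normal good, necessity.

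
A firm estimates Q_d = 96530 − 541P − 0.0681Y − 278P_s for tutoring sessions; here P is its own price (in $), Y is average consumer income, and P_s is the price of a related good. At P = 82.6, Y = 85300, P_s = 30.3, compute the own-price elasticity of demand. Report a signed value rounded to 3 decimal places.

-1.188

At the given values, Q_d = 96530 − 541(82.6) − 0.0681(85300) − 278(30.3) = 37611.07.
∂Q_d/∂P = −541.
E = (-541) × (82.6/37611.07) = -1.18812…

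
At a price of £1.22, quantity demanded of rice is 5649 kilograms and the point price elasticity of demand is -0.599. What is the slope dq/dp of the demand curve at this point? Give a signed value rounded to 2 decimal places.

-2773.57

Ed = (dq/dp)·(p/q) ⇒ dq/dp = Ed·q/p = (-0.599)·5649/1.22 = -2773.5663…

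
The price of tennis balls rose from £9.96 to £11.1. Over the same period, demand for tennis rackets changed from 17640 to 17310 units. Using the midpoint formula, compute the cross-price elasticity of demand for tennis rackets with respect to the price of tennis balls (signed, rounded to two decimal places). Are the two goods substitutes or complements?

-0.17; complements

%ΔQ_{tennis rackets} = (17310 − 17640)/avg = -330/17475 = -0.018884…
%ΔP_{tennis balls} = (11.1 − 9.96)/avg = 1.14/10.53 = 0.108262…
E_cross = (-330/17475) / (1.14/10.53) = -0.1744…
E_cross < 0 ⇒ the goods are complements.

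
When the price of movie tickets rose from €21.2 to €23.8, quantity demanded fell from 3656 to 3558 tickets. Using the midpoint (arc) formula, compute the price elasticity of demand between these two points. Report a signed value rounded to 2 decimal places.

-0.24

%ΔQ = (3558 − 3656) / [(3656 + 3558)/2] = -98/3607 = -0.027169…
%ΔP = (23.8 − 21.2) / [(21.2 + 23.8)/2] = 2.6/22.5 = 0.115555…
Arc Ed = %ΔQ / %ΔP = (-98/3607) / (2.6/22.5) = -0.2351…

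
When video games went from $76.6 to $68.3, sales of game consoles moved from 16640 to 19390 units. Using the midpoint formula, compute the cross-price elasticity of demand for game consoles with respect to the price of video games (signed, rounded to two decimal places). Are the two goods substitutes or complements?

%ΔQ_{game consoles} = (19390 − 16640)/avg = 2750/18015 = 0.152650…
%ΔP_{video games} = (68.3 − 76.6)/avg = -8.3/72.45 = -0.114561…
E_cross = (2750/18015) / (-8.3/72.45) = -1.3324…
E_cross < 0 ⇒ the goods are complements.

-1.33; complements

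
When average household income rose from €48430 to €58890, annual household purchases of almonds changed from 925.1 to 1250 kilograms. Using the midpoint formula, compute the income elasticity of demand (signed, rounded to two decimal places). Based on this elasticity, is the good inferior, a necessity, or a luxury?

%ΔQ = (1250 − 925.1)/[( 925.1 + 1250)/2] = 324.9/1087.55 = 0.298744…
%ΔIncome = (58890 − 48430)/[( 48430 + 58890)/2] = 10460/53660 = 0.194931…
E_income = (324.9/1087.55) / (10460/53660) = 1.5325…
E_income > 1 ⇒ normal good, luxury.

1.53; luxury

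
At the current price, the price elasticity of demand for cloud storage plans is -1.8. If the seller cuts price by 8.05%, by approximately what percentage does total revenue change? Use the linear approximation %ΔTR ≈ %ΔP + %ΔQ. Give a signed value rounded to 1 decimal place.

%ΔQ ≈ Ed × %ΔP = (-1.8) × (-8.05%) = +14.4900%
%ΔTR ≈ %ΔP + %ΔQ = (-8.05%) + (+14.4900%) = +6.4400%

+6.4%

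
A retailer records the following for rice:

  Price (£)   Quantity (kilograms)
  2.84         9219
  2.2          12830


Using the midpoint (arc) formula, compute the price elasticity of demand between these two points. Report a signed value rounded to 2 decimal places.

-1.29

%ΔQ = (12830 − 9219) / [(9219 + 12830)/2] = 3611/11024.5 = 0.327543…
%ΔP = (2.2 − 2.84) / [(2.84 + 2.2)/2] = -0.64/2.52 = -0.253968…
Arc Ed = %ΔQ / %ΔP = (3611/11024.5) / (-0.64/2.52) = -1.2897…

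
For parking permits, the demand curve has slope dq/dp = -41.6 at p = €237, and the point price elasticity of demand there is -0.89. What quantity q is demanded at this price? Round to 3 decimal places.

11077.753

Ed = (dq/dp)·(p/q) ⇒ q = (dq/dp)·p/Ed = (-41.6)·237/(-0.89) = 11077.75280…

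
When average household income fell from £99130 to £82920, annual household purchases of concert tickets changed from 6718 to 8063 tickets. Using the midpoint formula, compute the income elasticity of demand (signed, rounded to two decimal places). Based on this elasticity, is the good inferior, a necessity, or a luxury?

-1.02; inferior

%ΔQ = (8063 − 6718)/[( 6718 + 8063)/2] = 1345/7390.5 = 0.181990…
%ΔIncome = (82920 − 99130)/[( 99130 + 82920)/2] = -16210/91025 = -0.178082…
E_income = (1345/7390.5) / (-16210/91025) = -1.0219…
E_income < 0 ⇒ inferior good.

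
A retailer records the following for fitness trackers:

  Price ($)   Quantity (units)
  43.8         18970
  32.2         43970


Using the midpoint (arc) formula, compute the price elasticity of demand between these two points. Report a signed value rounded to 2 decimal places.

%ΔQ = (43970 − 18970) / [(18970 + 43970)/2] = 25000/31470 = 0.794407…
%ΔP = (32.2 − 43.8) / [(43.8 + 32.2)/2] = -11.6/38 = -0.305263…
Arc Ed = %ΔQ / %ΔP = (25000/31470) / (-11.6/38) = -2.6023…

-2.60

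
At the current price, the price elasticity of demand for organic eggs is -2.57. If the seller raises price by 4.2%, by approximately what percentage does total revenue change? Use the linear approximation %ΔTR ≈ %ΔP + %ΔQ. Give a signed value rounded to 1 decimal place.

-6.6%

%ΔQ ≈ Ed × %ΔP = (-2.57) × (+4.2%) = -10.7940%
%ΔTR ≈ %ΔP + %ΔQ = (+4.2%) + (-10.7940%) = -6.5940%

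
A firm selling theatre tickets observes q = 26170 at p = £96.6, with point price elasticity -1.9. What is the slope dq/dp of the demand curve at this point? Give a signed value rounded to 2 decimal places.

-514.73

Ed = (dq/dp)·(p/q) ⇒ dq/dp = Ed·q/p = (-1.9)·26170/96.6 = -514.7308…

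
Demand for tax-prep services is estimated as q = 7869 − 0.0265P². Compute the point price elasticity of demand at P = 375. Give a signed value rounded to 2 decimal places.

-1.80

dq/dP = −2·0.0265·P = -19.875. At P = 375, q = 4142.4375.
Ed = (dq/dP)·(P/q) = (-19.875) × (375/4142.4375) = -1.7992…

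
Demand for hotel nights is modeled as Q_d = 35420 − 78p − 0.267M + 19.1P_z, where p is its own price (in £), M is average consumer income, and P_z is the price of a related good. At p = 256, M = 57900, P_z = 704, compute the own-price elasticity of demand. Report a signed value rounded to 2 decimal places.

-1.49

At the given values, Q_d = 35420 − 78(256) − 0.267(57900) + 19.1(704) = 13439.1.
∂Q_d/∂p = −78.
E = (-78) × (256/13439.1) = -1.4858…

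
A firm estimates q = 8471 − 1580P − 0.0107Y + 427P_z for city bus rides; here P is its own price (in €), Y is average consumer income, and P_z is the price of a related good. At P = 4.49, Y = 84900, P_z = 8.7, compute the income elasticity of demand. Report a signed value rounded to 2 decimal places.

-0.22

At the given values, q = 8471 − 1580(4.49) − 0.0107(84900) + 427(8.7) = 4183.27.
∂q/∂Y = -0.0107.
E = (-0.0107) × (84900/4183.27) = -0.2171…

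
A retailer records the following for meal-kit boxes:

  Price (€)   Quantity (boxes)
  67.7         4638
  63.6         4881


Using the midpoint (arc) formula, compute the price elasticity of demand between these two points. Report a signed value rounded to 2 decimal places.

-0.82

%ΔQ = (4881 − 4638) / [(4638 + 4881)/2] = 243/4759.5 = 0.051055…
%ΔP = (63.6 − 67.7) / [(67.7 + 63.6)/2] = -4.1/65.65 = -0.062452…
Arc Ed = %ΔQ / %ΔP = (243/4759.5) / (-4.1/65.65) = -0.8175…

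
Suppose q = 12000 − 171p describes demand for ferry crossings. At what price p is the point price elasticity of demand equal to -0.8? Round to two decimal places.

31.19

Ed = −171p/(12000 − 171p). Set this equal to -0.8:
171p = 0.8·(12000 − 171p) ⇒ 171p(1 + 0.8) = 0.8·12000
p = 0.8·12000 / (171·1.8) = 31.1890…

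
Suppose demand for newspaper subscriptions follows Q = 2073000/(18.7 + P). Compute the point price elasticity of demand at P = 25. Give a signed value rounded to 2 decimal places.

-0.57

dQ/dP = −2073000/(18.7 + P)² = -1085.52. At P = 25, Q = 47437.1.
Ed = (dQ/dP)·(P/Q) = (-1085.52) × (25/47437.1) = -0.5720…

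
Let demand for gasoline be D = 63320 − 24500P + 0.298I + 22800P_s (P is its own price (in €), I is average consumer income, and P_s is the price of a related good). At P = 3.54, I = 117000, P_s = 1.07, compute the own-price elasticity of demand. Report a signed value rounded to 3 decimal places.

At the given values, D = 63320 − 24500(3.54) + 0.298(117000) + 22800(1.07) = 35852.
∂D/∂P = −24500.
E = (-24500) × (3.54/35852) = -2.41911…

-2.419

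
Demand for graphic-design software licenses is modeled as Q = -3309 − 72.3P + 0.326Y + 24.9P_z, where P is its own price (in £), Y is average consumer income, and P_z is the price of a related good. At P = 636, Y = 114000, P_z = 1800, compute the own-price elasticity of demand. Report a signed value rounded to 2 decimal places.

At the given values, Q = -3309 − 72.3(636) + 0.326(114000) + 24.9(1800) = 32692.2.
∂Q/∂P = −72.3.
E = (-72.3) × (636/32692.2) = -1.4065…

-1.41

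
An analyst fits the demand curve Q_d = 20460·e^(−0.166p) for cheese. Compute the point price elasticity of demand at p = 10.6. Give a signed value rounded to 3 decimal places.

dQ_d/dp = −0.166·Q_d = -584.56. At p = 10.6, Q_d = 3521.45.
Ed = (dQ_d/dp)·(p/Q_d) = (-584.56) × (10.6/3521.45) = -1.7596

-1.760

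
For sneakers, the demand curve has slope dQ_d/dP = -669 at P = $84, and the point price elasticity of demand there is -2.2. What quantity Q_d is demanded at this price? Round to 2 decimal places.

Ed = (dQ_d/dP)·(P/Q_d) ⇒ Q_d = (dQ_d/dP)·P/Ed = (-669)·84/(-2.2) = 25543.6363…

25543.64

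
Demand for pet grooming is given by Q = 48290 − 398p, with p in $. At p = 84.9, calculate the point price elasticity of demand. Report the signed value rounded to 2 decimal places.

dQ/dp = −398. At p = 84.9, Q = 48290 − 398(84.9) = 14499.8.
Ed = (dQ/dp)·(p/Q) = −398 × (84.9/14499.8) = -2.3303…

-2.33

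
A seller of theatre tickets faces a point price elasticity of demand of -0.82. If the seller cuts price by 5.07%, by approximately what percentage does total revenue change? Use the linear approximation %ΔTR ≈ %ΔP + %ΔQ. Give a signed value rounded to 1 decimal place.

%ΔQ ≈ Ed × %ΔP = (-0.82) × (-5.07%) = +4.1574%
%ΔTR ≈ %ΔP + %ΔQ = (-5.07%) + (+4.1574%) = -0.9126%

-0.9%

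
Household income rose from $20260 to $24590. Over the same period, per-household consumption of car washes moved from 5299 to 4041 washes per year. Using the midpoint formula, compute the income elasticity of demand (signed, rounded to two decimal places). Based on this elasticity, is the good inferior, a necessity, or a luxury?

-1.40; inferior

%ΔQ = (4041 − 5299)/[( 5299 + 4041)/2] = -1258/4670 = -0.269379…
%ΔIncome = (24590 − 20260)/[( 20260 + 24590)/2] = 4330/22425 = 0.193088…
E_income = (-1258/4670) / (4330/22425) = -1.3951…
E_income < 0 ⇒ inferior good.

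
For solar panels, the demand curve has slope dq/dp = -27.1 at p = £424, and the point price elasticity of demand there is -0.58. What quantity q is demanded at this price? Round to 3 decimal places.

19811.034

Ed = (dq/dp)·(p/q) ⇒ q = (dq/dp)·p/Ed = (-27.1)·424/(-0.58) = 19811.03448…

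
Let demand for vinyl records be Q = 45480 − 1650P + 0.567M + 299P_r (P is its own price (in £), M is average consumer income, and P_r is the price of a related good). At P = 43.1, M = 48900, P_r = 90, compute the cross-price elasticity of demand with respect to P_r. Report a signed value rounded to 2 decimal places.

0.93

At the given values, Q = 45480 − 1650(43.1) + 0.567(48900) + 299(90) = 29001.3.
∂Q/∂P_r = 299.
E = (299) × (90/29001.3) = 0.9278…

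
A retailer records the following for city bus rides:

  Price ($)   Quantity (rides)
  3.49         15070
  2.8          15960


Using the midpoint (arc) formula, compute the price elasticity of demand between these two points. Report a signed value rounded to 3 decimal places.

%ΔQ = (15960 − 15070) / [(15070 + 15960)/2] = 890/15515 = 0.057363…
%ΔP = (2.8 − 3.49) / [(3.49 + 2.8)/2] = -0.69/3.145 = -0.219395…
Arc Ed = %ΔQ / %ΔP = (890/15515) / (-0.69/3.145) = -0.26146…

-0.261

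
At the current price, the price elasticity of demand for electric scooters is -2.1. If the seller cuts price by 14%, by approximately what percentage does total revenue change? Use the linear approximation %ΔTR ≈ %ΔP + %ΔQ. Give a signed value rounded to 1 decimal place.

+15.4%

%ΔQ ≈ Ed × %ΔP = (-2.1) × (-14%) = +29.4000%
%ΔTR ≈ %ΔP + %ΔQ = (-14%) + (+29.4000%) = +15.4000%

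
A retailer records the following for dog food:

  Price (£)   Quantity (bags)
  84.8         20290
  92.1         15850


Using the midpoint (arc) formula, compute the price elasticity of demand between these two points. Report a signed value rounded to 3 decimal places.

-2.977

%ΔQ = (15850 − 20290) / [(20290 + 15850)/2] = -4440/18070 = -0.245711…
%ΔP = (92.1 − 84.8) / [(84.8 + 92.1)/2] = 7.3/88.45 = 0.082532…
Arc Ed = %ΔQ / %ΔP = (-4440/18070) / (7.3/88.45) = -2.97714…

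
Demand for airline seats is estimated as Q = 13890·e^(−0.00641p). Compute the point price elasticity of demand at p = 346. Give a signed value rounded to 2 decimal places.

-2.22

dQ/dp = −0.00641·Q = -9.69072. At p = 346, Q = 1511.81.
Ed = (dQ/dp)·(p/Q) = (-9.69072) × (346/1511.81) = -2.2178…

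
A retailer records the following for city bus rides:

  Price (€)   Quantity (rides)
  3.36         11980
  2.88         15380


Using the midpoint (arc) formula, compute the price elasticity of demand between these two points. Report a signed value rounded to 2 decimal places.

-1.62

%ΔQ = (15380 − 11980) / [(11980 + 15380)/2] = 3400/13680 = 0.248538…
%ΔP = (2.88 − 3.36) / [(3.36 + 2.88)/2] = -0.48/3.12 = -0.153846…
Arc Ed = %ΔQ / %ΔP = (3400/13680) / (-0.48/3.12) = -1.6154…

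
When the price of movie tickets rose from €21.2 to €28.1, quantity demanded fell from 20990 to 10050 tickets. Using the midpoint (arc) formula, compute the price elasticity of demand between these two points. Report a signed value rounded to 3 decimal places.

-2.518

%ΔQ = (10050 − 20990) / [(20990 + 10050)/2] = -10940/15520 = -0.704896…
%ΔP = (28.1 − 21.2) / [(21.2 + 28.1)/2] = 6.9/24.65 = 0.279918…
Arc Ed = %ΔQ / %ΔP = (-10940/15520) / (6.9/24.65) = -2.51821…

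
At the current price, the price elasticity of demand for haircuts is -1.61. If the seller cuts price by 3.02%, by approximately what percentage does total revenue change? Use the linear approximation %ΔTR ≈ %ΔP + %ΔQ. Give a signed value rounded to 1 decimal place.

%ΔQ ≈ Ed × %ΔP = (-1.61) × (-3.02%) = +4.8622%
%ΔTR ≈ %ΔP + %ΔQ = (-3.02%) + (+4.8622%) = +1.8422%

+1.8%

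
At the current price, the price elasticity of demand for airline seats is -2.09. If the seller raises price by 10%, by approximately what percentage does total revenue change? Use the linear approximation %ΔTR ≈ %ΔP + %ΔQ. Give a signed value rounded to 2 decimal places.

-10.90%

%ΔQ ≈ Ed × %ΔP = (-2.09) × (+10%) = -20.9000%
%ΔTR ≈ %ΔP + %ΔQ = (+10%) + (-20.9000%) = -10.9000%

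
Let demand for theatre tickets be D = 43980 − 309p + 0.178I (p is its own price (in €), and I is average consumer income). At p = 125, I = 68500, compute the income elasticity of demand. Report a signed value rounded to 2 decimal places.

0.69

At the given values, D = 43980 − 309(125) + 0.178(68500) = 17548.
∂D/∂I = 0.178.
E = (0.178) × (68500/17548) = 0.6948…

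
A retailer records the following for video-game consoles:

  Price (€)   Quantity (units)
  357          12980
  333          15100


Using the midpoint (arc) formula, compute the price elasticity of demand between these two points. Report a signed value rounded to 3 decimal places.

-2.171

%ΔQ = (15100 − 12980) / [(12980 + 15100)/2] = 2120/14040 = 0.150997…
%ΔP = (333 − 357) / [(357 + 333)/2] = -24/345 = -0.069565…
Arc Ed = %ΔQ / %ΔP = (2120/14040) / (-24/345) = -2.17058…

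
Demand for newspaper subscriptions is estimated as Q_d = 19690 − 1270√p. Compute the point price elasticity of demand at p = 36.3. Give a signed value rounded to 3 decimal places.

-0.318

dQ_d/dp = −1270/(2√p) = -105.395. At p = 36.3, Q_d = 12038.3.
Ed = (dQ_d/dp)·(p/Q_d) = (-105.395) × (36.3/12038.3) = -0.31780…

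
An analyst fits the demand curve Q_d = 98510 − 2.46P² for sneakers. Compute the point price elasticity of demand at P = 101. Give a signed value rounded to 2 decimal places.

-0.68

dQ_d/dP = −2·2.46·P = -496.92. At P = 101, Q_d = 73415.54.
Ed = (dQ_d/dP)·(P/Q_d) = (-496.92) × (101/73415.54) = -0.6836…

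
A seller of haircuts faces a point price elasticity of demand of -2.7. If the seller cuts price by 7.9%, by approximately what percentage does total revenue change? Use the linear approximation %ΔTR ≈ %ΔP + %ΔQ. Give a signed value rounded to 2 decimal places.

%ΔQ ≈ Ed × %ΔP = (-2.7) × (-7.9%) = +21.3300%
%ΔTR ≈ %ΔP + %ΔQ = (-7.9%) + (+21.3300%) = +13.4300%

+13.43%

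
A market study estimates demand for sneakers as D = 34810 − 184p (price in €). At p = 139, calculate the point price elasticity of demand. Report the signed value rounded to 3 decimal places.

dD/dp = −184. At p = 139, D = 34810 − 184(139) = 9234.
Ed = (dD/dp)·(p/D) = −184 × (139/9234) = -2.76976…

-2.770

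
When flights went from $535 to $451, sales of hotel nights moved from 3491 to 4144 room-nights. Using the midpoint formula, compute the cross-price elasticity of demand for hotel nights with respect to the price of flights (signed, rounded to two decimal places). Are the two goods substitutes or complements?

-1.00; complements

%ΔQ_{hotel nights} = (4144 − 3491)/avg = 653/3817.5 = 0.171054…
%ΔP_{flights} = (451 − 535)/avg = -84/493 = -0.170385…
E_cross = (653/3817.5) / (-84/493) = -1.0039…
E_cross < 0 ⇒ the goods are complements.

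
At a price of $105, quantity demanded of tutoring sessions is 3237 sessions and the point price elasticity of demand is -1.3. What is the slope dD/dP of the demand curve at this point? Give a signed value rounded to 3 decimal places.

-40.077

Ed = (dD/dP)·(P/D) ⇒ dD/dP = Ed·D/P = (-1.3)·3237/105 = -40.07714…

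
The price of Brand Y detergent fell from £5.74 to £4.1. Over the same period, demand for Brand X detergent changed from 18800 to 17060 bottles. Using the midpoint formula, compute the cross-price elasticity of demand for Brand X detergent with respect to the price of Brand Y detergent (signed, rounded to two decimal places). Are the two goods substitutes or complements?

0.29; substitutes

%ΔQ_{Brand X detergent} = (17060 − 18800)/avg = -1740/17930 = -0.097044…
%ΔP_{Brand Y detergent} = (4.1 − 5.74)/avg = -1.64/4.92 = -0.333333…
E_cross = (-1740/17930) / (-1.64/4.92) = 0.2911…
E_cross > 0 ⇒ the goods are substitutes.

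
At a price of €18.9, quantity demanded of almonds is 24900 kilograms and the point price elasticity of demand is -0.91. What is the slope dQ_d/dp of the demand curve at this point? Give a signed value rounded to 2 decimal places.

-1198.89

Ed = (dQ_d/dp)·(p/Q_d) ⇒ dQ_d/dp = Ed·Q_d/p = (-0.91)·24900/18.9 = -1198.8888…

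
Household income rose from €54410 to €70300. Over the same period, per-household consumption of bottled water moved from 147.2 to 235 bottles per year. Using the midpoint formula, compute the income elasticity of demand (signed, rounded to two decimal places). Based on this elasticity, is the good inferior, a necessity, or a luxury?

1.80; luxury

%ΔQ = (235 − 147.2)/[( 147.2 + 235)/2] = 87.8/191.1 = 0.459445…
%ΔIncome = (70300 − 54410)/[( 54410 + 70300)/2] = 15890/62355 = 0.254831…
E_income = (87.8/191.1) / (15890/62355) = 1.8029…
E_income > 1 ⇒ normal good, luxury.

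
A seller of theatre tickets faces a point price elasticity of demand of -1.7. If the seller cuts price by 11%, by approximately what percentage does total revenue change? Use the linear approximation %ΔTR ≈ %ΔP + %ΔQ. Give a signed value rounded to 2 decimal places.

+7.70%

%ΔQ ≈ Ed × %ΔP = (-1.7) × (-11%) = +18.7000%
%ΔTR ≈ %ΔP + %ΔQ = (-11%) + (+18.7000%) = +7.7000%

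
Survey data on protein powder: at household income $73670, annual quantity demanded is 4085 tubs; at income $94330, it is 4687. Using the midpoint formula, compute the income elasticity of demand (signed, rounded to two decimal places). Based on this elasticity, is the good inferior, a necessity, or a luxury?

0.56; necessity

%ΔQ = (4687 − 4085)/[( 4085 + 4687)/2] = 602/4386 = 0.137254…
%ΔIncome = (94330 − 73670)/[( 73670 + 94330)/2] = 20660/84000 = 0.245952…
E_income = (602/4386) / (20660/84000) = 0.5580…
0 < E_income < 1 ⇒ normal good, necessity.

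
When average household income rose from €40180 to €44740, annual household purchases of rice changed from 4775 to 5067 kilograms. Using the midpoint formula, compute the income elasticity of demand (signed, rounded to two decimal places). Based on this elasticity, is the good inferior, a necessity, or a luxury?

%ΔQ = (5067 − 4775)/[( 4775 + 5067)/2] = 292/4921 = 0.059337…
%ΔIncome = (44740 − 40180)/[( 40180 + 44740)/2] = 4560/42460 = 0.107395…
E_income = (292/4921) / (4560/42460) = 0.5525…
0 < E_income < 1 ⇒ normal good, necessity.

0.55; necessity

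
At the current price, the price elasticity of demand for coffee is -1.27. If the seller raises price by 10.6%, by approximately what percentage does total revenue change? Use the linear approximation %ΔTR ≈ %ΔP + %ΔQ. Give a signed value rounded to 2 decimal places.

-2.86%

%ΔQ ≈ Ed × %ΔP = (-1.27) × (+10.6%) = -13.4620%
%ΔTR ≈ %ΔP + %ΔQ = (+10.6%) + (-13.4620%) = -2.8620%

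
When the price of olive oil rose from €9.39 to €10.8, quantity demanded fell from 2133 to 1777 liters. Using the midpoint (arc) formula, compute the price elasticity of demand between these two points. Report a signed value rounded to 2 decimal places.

-1.30

%ΔQ = (1777 − 2133) / [(2133 + 1777)/2] = -356/1955 = -0.182097…
%ΔP = (10.8 − 9.39) / [(9.39 + 10.8)/2] = 1.41/10.095 = 0.139673…
Arc Ed = %ΔQ / %ΔP = (-356/1955) / (1.41/10.095) = -1.3037…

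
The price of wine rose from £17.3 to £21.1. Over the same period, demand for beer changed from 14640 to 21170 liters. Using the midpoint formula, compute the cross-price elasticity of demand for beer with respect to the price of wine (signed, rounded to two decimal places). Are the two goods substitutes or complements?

1.84; substitutes

%ΔQ_{beer} = (21170 − 14640)/avg = 6530/17905 = 0.364702…
%ΔP_{wine} = (21.1 − 17.3)/avg = 3.8/19.2 = 0.197916…
E_cross = (6530/17905) / (3.8/19.2) = 1.8427…
E_cross > 0 ⇒ the goods are substitutes.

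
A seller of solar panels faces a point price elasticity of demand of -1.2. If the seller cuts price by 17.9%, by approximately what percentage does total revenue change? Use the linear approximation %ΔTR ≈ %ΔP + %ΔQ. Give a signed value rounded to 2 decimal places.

%ΔQ ≈ Ed × %ΔP = (-1.2) × (-17.9%) = +21.4800%
%ΔTR ≈ %ΔP + %ΔQ = (-17.9%) + (+21.4800%) = +3.5800%

+3.58%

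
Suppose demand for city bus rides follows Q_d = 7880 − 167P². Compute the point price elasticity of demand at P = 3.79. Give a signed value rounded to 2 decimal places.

dQ_d/dP = −2·167·P = -1265.86. At P = 3.79, Q_d = 5481.1953.
Ed = (dQ_d/dP)·(P/Q_d) = (-1265.86) × (3.79/5481.1953) = -0.8752…

-0.88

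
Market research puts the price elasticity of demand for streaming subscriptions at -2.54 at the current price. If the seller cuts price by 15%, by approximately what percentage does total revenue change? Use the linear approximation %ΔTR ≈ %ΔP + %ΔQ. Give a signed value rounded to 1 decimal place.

%ΔQ ≈ Ed × %ΔP = (-2.54) × (-15%) = +38.1000%
%ΔTR ≈ %ΔP + %ΔQ = (-15%) + (+38.1000%) = +23.1000%

+23.1%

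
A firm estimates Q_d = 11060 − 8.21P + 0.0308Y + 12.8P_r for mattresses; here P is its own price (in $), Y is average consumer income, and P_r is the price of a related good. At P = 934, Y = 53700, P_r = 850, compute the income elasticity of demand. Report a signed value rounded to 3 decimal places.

At the given values, Q_d = 11060 − 8.21(934) + 0.0308(53700) + 12.8(850) = 15925.82.
∂Q_d/∂Y = 0.0308.
E = (0.0308) × (53700/15925.82) = 0.10385…

0.104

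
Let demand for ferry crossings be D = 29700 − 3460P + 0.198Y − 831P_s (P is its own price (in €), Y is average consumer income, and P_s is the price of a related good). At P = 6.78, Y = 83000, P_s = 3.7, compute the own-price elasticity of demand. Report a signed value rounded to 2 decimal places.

-1.20

At the given values, D = 29700 − 3460(6.78) + 0.198(83000) − 831(3.7) = 19600.5.
∂D/∂P = −3460.
E = (-3460) × (6.78/19600.5) = -1.1968…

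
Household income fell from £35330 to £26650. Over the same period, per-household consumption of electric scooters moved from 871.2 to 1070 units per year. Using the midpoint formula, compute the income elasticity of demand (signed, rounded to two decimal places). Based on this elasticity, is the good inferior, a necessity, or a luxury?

%ΔQ = (1070 − 871.2)/[( 871.2 + 1070)/2] = 198.8/970.6 = 0.204821…
%ΔIncome = (26650 − 35330)/[( 35330 + 26650)/2] = -8680/30990 = -0.280090…
E_income = (198.8/970.6) / (-8680/30990) = -0.7312…
E_income < 0 ⇒ inferior good.

-0.73; inferior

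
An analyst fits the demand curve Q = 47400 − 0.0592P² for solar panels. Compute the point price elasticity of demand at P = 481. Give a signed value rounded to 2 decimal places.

-0.81

dQ/dP = −2·0.0592·P = -56.9504. At P = 481, Q = 33703.4288.
Ed = (dQ/dP)·(P/Q) = (-56.9504) × (481/33703.4288) = -0.8127…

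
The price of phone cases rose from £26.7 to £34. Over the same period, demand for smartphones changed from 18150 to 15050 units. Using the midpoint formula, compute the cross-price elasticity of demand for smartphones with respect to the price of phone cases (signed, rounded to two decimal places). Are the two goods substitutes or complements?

-0.78; complements

%ΔQ_{smartphones} = (15050 − 18150)/avg = -3100/16600 = -0.186746…
%ΔP_{phone cases} = (34 − 26.7)/avg = 7.3/30.35 = 0.240527…
E_cross = (-3100/16600) / (7.3/30.35) = -0.7764…
E_cross < 0 ⇒ the goods are complements.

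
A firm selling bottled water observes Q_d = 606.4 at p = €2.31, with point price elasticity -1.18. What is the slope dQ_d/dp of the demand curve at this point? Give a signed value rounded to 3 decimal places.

-309.763

Ed = (dQ_d/dp)·(p/Q_d) ⇒ dQ_d/dp = Ed·Q_d/p = (-1.18)·606.4/2.31 = -309.76277…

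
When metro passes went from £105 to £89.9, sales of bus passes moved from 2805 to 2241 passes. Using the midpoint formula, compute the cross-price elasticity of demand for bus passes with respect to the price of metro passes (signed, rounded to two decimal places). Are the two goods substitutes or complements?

%ΔQ_{bus passes} = (2241 − 2805)/avg = -564/2523 = -0.223543…
%ΔP_{metro passes} = (89.9 − 105)/avg = -15.1/97.45 = -0.154951…
E_cross = (-564/2523) / (-15.1/97.45) = 1.4426…
E_cross > 0 ⇒ the goods are substitutes.

1.44; substitutes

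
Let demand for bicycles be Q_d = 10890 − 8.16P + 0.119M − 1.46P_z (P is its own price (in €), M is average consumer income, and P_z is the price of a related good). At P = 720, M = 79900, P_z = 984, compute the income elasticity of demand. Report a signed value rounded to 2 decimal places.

At the given values, Q_d = 10890 − 8.16(720) + 0.119(79900) − 1.46(984) = 13086.26.
∂Q_d/∂M = 0.119.
E = (0.119) × (79900/13086.26) = 0.7265…

0.73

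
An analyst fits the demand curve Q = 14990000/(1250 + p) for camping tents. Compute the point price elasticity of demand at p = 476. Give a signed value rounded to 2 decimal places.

dQ/dp = −14990000/(1250 + p)² = -5.03176. At p = 476, Q = 8684.82.
Ed = (dQ/dp)·(p/Q) = (-5.03176) × (476/8684.82) = -0.2757…

-0.28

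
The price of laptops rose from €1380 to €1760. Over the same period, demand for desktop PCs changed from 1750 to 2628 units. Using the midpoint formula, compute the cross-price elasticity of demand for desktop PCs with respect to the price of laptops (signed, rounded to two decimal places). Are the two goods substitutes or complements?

1.66; substitutes

%ΔQ_{desktop PCs} = (2628 − 1750)/avg = 878/2189 = 0.401096…
%ΔP_{laptops} = (1760 − 1380)/avg = 380/1570 = 0.242038…
E_cross = (878/2189) / (380/1570) = 1.6571…
E_cross > 0 ⇒ the goods are substitutes.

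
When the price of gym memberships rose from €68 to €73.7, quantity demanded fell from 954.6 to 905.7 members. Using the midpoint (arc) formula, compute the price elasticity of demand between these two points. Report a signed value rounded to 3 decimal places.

%ΔQ = (905.7 − 954.6) / [(954.6 + 905.7)/2] = -48.9/930.15 = -0.052572…
%ΔP = (73.7 − 68) / [(68 + 73.7)/2] = 5.7/70.85 = 0.080451…
Arc Ed = %ΔQ / %ΔP = (-48.9/930.15) / (5.7/70.85) = -0.65346…

-0.653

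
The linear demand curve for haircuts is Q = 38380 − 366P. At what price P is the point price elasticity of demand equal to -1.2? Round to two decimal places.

57.20

Ed = −366P/(38380 − 366P). Set this equal to -1.2:
366P = 1.2·(38380 − 366P) ⇒ 366P(1 + 1.2) = 1.2·38380
P = 1.2·38380 / (366·2.2) = 57.1982…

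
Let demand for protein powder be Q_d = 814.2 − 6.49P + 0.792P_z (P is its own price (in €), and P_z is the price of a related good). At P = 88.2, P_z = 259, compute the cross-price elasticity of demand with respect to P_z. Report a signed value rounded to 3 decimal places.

0.459

At the given values, Q_d = 814.2 − 6.49(88.2) + 0.792(259) = 446.91.
∂Q_d/∂P_z = 0.792.
E = (0.792) × (259/446.91) = 0.45899…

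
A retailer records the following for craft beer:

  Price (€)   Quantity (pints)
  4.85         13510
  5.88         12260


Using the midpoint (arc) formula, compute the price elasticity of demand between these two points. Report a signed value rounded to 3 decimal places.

%ΔQ = (12260 − 13510) / [(13510 + 12260)/2] = -1250/12885 = -0.097012…
%ΔP = (5.88 − 4.85) / [(4.85 + 5.88)/2] = 1.03/5.365 = 0.191985…
Arc Ed = %ΔQ / %ΔP = (-1250/12885) / (1.03/5.365) = -0.50531…

-0.505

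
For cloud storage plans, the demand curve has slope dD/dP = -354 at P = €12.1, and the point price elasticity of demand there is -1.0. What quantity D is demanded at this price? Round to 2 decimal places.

4283.40

Ed = (dD/dP)·(P/D) ⇒ D = (dD/dP)·P/Ed = (-354)·12.1/(-1.0) = 4283.4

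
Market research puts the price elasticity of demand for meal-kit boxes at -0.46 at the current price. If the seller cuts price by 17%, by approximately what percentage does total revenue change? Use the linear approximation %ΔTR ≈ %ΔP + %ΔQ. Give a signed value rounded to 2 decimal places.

%ΔQ ≈ Ed × %ΔP = (-0.46) × (-17%) = +7.8200%
%ΔTR ≈ %ΔP + %ΔQ = (-17%) + (+7.8200%) = -9.1800%

-9.18%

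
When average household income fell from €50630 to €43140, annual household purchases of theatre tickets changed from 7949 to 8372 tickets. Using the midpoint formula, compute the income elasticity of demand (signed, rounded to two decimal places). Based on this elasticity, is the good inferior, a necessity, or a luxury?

-0.32; inferior

%ΔQ = (8372 − 7949)/[( 7949 + 8372)/2] = 423/8160.5 = 0.051835…
%ΔIncome = (43140 − 50630)/[( 50630 + 43140)/2] = -7490/46885 = -0.159752…
E_income = (423/8160.5) / (-7490/46885) = -0.3244…
E_income < 0 ⇒ inferior good.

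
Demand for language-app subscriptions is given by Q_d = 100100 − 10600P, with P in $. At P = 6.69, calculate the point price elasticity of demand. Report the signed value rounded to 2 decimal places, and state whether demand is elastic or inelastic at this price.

dQ_d/dP = −10600. At P = 6.69, Q_d = 100100 − 10600(6.69) = 29186.
Ed = (dQ_d/dP)·(P/Q_d) = −10600 × (6.69/29186) = -2.4297…
|Ed| = 2.43 > 1, so demand is elastic.

-2.43; elastic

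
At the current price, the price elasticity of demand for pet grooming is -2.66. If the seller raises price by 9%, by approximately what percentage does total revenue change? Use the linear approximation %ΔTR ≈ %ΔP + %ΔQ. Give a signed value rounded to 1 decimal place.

-14.9%

%ΔQ ≈ Ed × %ΔP = (-2.66) × (+9%) = -23.9400%
%ΔTR ≈ %ΔP + %ΔQ = (+9%) + (-23.9400%) = -14.9400%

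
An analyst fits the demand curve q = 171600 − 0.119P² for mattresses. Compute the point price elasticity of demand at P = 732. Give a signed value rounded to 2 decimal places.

dq/dP = −2·0.119·P = -174.216. At P = 732, q = 107836.944.
Ed = (dq/dP)·(P/q) = (-174.216) × (732/107836.944) = -1.1825…

-1.18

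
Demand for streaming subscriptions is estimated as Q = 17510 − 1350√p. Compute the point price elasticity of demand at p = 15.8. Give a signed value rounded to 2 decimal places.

-0.22

dQ/dp = −1350/(2√p) = -169.815. At p = 15.8, Q = 12143.9.
Ed = (dQ/dp)·(p/Q) = (-169.815) × (15.8/12143.9) = -0.2209…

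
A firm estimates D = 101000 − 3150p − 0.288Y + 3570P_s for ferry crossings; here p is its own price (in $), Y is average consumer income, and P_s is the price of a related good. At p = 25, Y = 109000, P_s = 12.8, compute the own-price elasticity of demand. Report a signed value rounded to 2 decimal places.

At the given values, D = 101000 − 3150(25) − 0.288(109000) + 3570(12.8) = 36554.
∂D/∂p = −3150.
E = (-3150) × (25/36554) = -2.1543…

-2.15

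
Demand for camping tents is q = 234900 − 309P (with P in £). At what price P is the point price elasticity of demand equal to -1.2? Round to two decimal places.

414.65

Ed = −309P/(234900 − 309P). Set this equal to -1.2:
309P = 1.2·(234900 − 309P) ⇒ 309P(1 + 1.2) = 1.2·234900
P = 1.2·234900 / (309·2.2) = 414.6513…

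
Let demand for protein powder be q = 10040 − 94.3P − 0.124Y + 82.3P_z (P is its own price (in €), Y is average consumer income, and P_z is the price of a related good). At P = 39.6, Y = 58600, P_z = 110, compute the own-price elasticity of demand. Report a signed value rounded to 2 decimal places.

At the given values, q = 10040 − 94.3(39.6) − 0.124(58600) + 82.3(110) = 8092.32.
∂q/∂P = −94.3.
E = (-94.3) × (39.6/8092.32) = -0.4614…

-0.46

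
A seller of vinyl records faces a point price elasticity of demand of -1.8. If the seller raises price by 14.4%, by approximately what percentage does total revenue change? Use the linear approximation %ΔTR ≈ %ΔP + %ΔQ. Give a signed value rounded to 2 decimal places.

%ΔQ ≈ Ed × %ΔP = (-1.8) × (+14.4%) = -25.9200%
%ΔTR ≈ %ΔP + %ΔQ = (+14.4%) + (-25.9200%) = -11.5200%

-11.52%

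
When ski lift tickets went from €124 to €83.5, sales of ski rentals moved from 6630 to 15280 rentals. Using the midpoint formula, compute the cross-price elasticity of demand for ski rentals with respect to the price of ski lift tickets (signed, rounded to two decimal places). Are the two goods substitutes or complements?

-2.02; complements

%ΔQ_{ski rentals} = (15280 − 6630)/avg = 8650/10955 = 0.789593…
%ΔP_{ski lift tickets} = (83.5 − 124)/avg = -40.5/103.75 = -0.390361…
E_cross = (8650/10955) / (-40.5/103.75) = -2.0227…
E_cross < 0 ⇒ the goods are complements.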